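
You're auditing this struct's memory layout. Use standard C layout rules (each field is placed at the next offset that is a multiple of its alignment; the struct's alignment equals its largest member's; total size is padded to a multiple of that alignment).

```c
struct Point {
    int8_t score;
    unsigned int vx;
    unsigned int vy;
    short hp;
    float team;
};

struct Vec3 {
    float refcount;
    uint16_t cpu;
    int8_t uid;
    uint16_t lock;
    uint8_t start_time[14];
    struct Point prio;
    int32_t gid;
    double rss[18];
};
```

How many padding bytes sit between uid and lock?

Point: 0..1  score  (1B, 1-aligned); 1..4  -- padding (3B); 4..8  vx  (4B, 4-aligned); 8..12  vy  (4B, 4-aligned); 12..14  hp  (2B, 2-aligned); 14..16  -- padding (2B); 16..20  team  (4B, 4-aligned); sizeof = 20, alignof = 4
0..4  refcount  (4B, 4-aligned)
4..6  cpu  (2B, 2-aligned)
6..7  uid  (1B, 1-aligned)
7..8  -- padding (1B)
8..10  lock  (2B, 2-aligned)

1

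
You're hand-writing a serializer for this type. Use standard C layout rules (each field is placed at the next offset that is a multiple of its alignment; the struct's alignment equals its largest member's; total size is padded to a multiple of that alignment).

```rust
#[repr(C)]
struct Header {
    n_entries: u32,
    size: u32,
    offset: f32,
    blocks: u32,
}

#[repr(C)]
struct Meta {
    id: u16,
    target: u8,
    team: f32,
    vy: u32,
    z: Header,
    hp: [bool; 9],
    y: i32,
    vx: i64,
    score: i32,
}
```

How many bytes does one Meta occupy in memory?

64

Header: 0..4  n_entries  (4B, 4-aligned); 4..8  size  (4B, 4-aligned); 8..12  offset  (4B, 4-aligned); 12..16  blocks  (4B, 4-aligned); sizeof = 16, alignof = 4
0..2  id  (2B, 2-aligned)
2..3  target  (1B, 1-aligned)
3..4  -- padding (1B)
4..8  team  (4B, 4-aligned)
8..12  vy  (4B, 4-aligned)
12..28  z  (16B, 4-aligned)
28..37  hp  (9B, 1-aligned)
37..40  -- padding (3B)
40..44  y  (4B, 4-aligned)
44..48  -- padding (4B)
48..56  vx  (8B, 8-aligned)
56..60  score  (4B, 4-aligned)
60..64  -- tail padding (4B)
sizeof = 64, alignof = 8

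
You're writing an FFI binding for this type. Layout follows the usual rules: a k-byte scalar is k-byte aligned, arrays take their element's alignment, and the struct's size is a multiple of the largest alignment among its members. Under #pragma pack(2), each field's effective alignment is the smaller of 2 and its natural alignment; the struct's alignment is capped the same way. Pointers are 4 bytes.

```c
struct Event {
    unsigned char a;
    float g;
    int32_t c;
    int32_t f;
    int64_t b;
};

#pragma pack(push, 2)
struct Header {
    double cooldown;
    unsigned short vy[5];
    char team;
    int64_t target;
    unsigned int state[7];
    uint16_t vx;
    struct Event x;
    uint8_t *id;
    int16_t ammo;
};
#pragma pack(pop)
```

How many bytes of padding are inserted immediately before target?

Event: @0: a [1B, align 1] → 1; +3 pad (align 4); @4: g [4B, align 4] → 8; @8: c [4B, align 4] → 12; @12: f [4B, align 4] → 16; @16: b [8B, align 8] → 24; size 24, align 8
@0: cooldown [8B, align 2] → 8
@8: vy [10B, align 2] → 18
@18: team [1B, align 1] → 19
+1 pad (align 2)
@20: target [8B, align 2] → 28

1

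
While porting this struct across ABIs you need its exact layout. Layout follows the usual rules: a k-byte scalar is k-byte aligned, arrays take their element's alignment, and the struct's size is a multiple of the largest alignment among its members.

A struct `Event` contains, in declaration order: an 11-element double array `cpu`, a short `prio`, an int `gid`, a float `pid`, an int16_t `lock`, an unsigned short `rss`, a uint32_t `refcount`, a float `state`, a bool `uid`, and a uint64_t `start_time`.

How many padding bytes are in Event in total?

9

cpu at 0 (size 88, align 8) → ends 88
prio at 88 (size 2, align 2) → ends 90
pad 2 to align 4 for gid
gid at 92 (size 4, align 4) → ends 96
pid at 96 (size 4, align 4) → ends 100
lock at 100 (size 2, align 2) → ends 102
rss at 102 (size 2, align 2) → ends 104
refcount at 104 (size 4, align 4) → ends 108
state at 108 (size 4, align 4) → ends 112
uid at 112 (size 1, align 1) → ends 113
pad 7 to align 8 for start_time
start_time at 120 (size 8, align 8) → ends 128
total 128 bytes, alignment 8
data bytes 119, size 128 → padding 9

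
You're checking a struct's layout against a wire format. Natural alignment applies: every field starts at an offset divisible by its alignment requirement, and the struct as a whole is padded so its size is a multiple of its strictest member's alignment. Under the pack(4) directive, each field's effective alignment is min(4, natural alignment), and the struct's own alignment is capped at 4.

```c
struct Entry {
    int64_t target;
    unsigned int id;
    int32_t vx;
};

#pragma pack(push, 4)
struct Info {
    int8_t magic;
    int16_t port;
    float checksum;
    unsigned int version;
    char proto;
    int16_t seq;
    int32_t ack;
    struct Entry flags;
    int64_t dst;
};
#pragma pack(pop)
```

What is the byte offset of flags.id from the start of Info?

28

Entry: 0..8  target  (8B, 8-aligned); 8..12  id  (4B, 4-aligned); 12..16  vx  (4B, 4-aligned); sizeof = 16, alignof = 8
0..1  magic  (1B, 1-aligned)
1..2  -- padding (1B)
2..4  port  (2B, 2-aligned)
4..8  checksum  (4B, 4-aligned)
8..12  version  (4B, 4-aligned)
12..13  proto  (1B, 1-aligned)
13..14  -- padding (1B)
14..16  seq  (2B, 2-aligned)
16..20  ack  (4B, 4-aligned)
20..36  flags  (16B, 4-aligned)
within Entry: id at 8
20 + 8 = 28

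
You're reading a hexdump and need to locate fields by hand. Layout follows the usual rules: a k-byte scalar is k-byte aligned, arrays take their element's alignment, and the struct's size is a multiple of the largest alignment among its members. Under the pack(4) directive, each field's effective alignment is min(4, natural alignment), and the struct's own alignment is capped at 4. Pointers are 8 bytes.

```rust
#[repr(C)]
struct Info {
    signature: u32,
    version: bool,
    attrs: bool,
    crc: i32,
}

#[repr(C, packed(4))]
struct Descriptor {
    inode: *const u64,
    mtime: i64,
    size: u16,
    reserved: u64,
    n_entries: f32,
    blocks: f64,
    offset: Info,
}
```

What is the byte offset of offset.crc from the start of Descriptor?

48

Info: signature at 0 (size 4, align 4) → ends 4; version at 4 (size 1, align 1) → ends 5; attrs at 5 (size 1, align 1) → ends 6; pad 2 to align 4 for crc; crc at 8 (size 4, align 4) → ends 12; total 12 bytes, alignment 4
inode at 0 (size 8, align 4) → ends 8
mtime at 8 (size 8, align 4) → ends 16
size at 16 (size 2, align 2) → ends 18
pad 2 to align 4 for reserved
reserved at 20 (size 8, align 4) → ends 28
n_entries at 28 (size 4, align 4) → ends 32
blocks at 32 (size 8, align 4) → ends 40
offset at 40 (size 12, align 4) → ends 52
within Info: crc at 8
40 + 8 = 48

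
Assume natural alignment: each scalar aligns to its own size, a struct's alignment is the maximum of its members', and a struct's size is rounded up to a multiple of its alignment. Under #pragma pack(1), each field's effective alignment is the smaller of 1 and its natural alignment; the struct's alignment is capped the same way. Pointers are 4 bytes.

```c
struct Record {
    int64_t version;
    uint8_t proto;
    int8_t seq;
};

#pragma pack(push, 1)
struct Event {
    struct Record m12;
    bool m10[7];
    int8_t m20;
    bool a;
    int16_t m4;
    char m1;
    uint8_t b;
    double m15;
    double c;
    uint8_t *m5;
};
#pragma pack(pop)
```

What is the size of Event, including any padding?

Record: 0..8  version  (8B, 8-aligned); 8..9  proto  (1B, 1-aligned); 9..10  seq  (1B, 1-aligned); 10..16  -- tail padding (6B); sizeof = 16, alignof = 8
0..16  m12  (16B, 1-aligned)
16..23  m10  (7B, 1-aligned)
23..24  m20  (1B, 1-aligned)
24..25  a  (1B, 1-aligned)
25..27  m4  (2B, 1-aligned)
27..28  m1  (1B, 1-aligned)
28..29  b  (1B, 1-aligned)
29..37  m15  (8B, 1-aligned)
37..45  c  (8B, 1-aligned)
45..49  m5  (4B, 1-aligned)
sizeof = 49, alignof = 1

49 bytes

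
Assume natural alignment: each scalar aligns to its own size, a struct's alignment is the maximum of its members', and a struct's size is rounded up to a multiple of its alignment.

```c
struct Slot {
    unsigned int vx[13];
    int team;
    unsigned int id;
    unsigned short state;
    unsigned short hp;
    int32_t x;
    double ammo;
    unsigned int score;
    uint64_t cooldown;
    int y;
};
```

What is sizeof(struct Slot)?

0..52  vx  (52B, 4-aligned)
52..56  team  (4B, 4-aligned)
56..60  id  (4B, 4-aligned)
60..62  state  (2B, 2-aligned)
62..64  hp  (2B, 2-aligned)
64..68  x  (4B, 4-aligned)
68..72  -- padding (4B)
72..80  ammo  (8B, 8-aligned)
80..84  score  (4B, 4-aligned)
84..88  -- padding (4B)
88..96  cooldown  (8B, 8-aligned)
96..100  y  (4B, 4-aligned)
100..104  -- tail padding (4B)
sizeof = 104, alignof = 8

104 bytes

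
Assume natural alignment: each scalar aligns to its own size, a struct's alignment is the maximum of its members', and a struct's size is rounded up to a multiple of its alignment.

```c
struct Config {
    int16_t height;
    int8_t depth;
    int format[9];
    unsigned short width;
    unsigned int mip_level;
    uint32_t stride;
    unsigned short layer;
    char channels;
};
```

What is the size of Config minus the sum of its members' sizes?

4

height at 0 (size 2, align 2) → ends 2
depth at 2 (size 1, align 1) → ends 3
pad 1 to align 4 for format
format at 4 (size 36, align 4) → ends 40
width at 40 (size 2, align 2) → ends 42
pad 2 to align 4 for mip_level
mip_level at 44 (size 4, align 4) → ends 48
stride at 48 (size 4, align 4) → ends 52
layer at 52 (size 2, align 2) → ends 54
channels at 54 (size 1, align 1) → ends 55
tail pad 1 to reach multiple of 4
total 56 bytes, alignment 4
data bytes 52, size 56 → padding 4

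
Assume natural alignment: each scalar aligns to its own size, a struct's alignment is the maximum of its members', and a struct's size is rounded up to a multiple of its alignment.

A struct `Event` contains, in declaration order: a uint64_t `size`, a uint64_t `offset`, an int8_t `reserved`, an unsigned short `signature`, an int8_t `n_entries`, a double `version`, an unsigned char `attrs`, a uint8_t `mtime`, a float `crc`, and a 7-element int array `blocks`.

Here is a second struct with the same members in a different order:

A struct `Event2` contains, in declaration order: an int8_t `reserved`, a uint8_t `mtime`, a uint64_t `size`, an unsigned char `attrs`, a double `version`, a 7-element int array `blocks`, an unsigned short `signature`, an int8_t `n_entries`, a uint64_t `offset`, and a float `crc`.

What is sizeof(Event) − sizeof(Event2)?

-8

size at 0 (size 8, align 8) → ends 8
offset at 8 (size 8, align 8) → ends 16
reserved at 16 (size 1, align 1) → ends 17
pad 1 to align 2 for signature
signature at 18 (size 2, align 2) → ends 20
n_entries at 20 (size 1, align 1) → ends 21
pad 3 to align 8 for version
version at 24 (size 8, align 8) → ends 32
attrs at 32 (size 1, align 1) → ends 33
mtime at 33 (size 1, align 1) → ends 34
pad 2 to align 4 for crc
crc at 36 (size 4, align 4) → ends 40
blocks at 40 (size 28, align 4) → ends 68
tail pad 4 to reach multiple of 8
total 72 bytes, alignment 8
— Event2 —
reserved at 0 (size 1, align 1) → ends 1
mtime at 1 (size 1, align 1) → ends 2
pad 6 to align 8 for size
size at 8 (size 8, align 8) → ends 16
attrs at 16 (size 1, align 1) → ends 17
pad 7 to align 8 for version
version at 24 (size 8, align 8) → ends 32
blocks at 32 (size 28, align 4) → ends 60
signature at 60 (size 2, align 2) → ends 62
n_entries at 62 (size 1, align 1) → ends 63
pad 1 to align 8 for offset
offset at 64 (size 8, align 8) → ends 72
crc at 72 (size 4, align 4) → ends 76
tail pad 4 to reach multiple of 8
total 80 bytes, alignment 8
72 − 80 = -8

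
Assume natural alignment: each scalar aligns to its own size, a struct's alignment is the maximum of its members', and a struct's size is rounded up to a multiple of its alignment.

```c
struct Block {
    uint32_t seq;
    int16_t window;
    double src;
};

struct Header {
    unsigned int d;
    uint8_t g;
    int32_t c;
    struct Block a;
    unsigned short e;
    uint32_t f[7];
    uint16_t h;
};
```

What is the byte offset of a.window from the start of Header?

20

Block: seq at 0 (size 4, align 4) → ends 4; window at 4 (size 2, align 2) → ends 6; pad 2 to align 8 for src; src at 8 (size 8, align 8) → ends 16; total 16 bytes, alignment 8
d at 0 (size 4, align 4) → ends 4
g at 4 (size 1, align 1) → ends 5
pad 3 to align 4 for c
c at 8 (size 4, align 4) → ends 12
pad 4 to align 8 for a
a at 16 (size 16, align 8) → ends 32
within Block: window at 4
16 + 4 = 20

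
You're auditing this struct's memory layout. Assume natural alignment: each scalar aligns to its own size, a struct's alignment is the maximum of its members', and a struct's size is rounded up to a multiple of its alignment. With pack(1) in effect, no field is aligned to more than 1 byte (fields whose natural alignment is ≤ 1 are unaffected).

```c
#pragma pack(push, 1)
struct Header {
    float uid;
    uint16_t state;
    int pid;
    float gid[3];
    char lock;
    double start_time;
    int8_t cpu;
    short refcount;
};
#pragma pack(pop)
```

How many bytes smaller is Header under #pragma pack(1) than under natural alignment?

14

natural layout:
  uid at 0 (size 4, align 4) → ends 4
  state at 4 (size 2, align 2) → ends 6
  pad 2 to align 4 for pid
  pid at 8 (size 4, align 4) → ends 12
  gid at 12 (size 12, align 4) → ends 24
  lock at 24 (size 1, align 1) → ends 25
  pad 7 to align 8 for start_time
  start_time at 32 (size 8, align 8) → ends 40
  cpu at 40 (size 1, align 1) → ends 41
  pad 1 to align 2 for refcount
  refcount at 42 (size 2, align 2) → ends 44
  tail pad 4 to reach multiple of 8
  total 48 bytes, alignment 8
packed(1) layout:
  uid at 0 (size 4, align 1) → ends 4
  state at 4 (size 2, align 1) → ends 6
  pid at 6 (size 4, align 1) → ends 10
  gid at 10 (size 12, align 1) → ends 22
  lock at 22 (size 1, align 1) → ends 23
  start_time at 23 (size 8, align 1) → ends 31
  cpu at 31 (size 1, align 1) → ends 32
  refcount at 32 (size 2, align 1) → ends 34
  total 34 bytes, alignment 1
48 − 34 = 14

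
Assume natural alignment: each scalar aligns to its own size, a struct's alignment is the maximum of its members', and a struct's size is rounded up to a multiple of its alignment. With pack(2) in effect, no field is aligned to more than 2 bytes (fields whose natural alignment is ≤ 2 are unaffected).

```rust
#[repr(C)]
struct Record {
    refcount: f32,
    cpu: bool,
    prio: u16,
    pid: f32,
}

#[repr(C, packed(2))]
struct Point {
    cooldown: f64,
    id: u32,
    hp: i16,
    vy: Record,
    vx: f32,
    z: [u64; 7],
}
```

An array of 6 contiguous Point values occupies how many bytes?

516

Record: @0: refcount [4B, align 4] → 4; @4: cpu [1B, align 1] → 5; +1 pad (align 2); @6: prio [2B, align 2] → 8; @8: pid [4B, align 4] → 12; size 12, align 4
@0: cooldown [8B, align 2] → 8
@8: id [4B, align 2] → 12
@12: hp [2B, align 2] → 14
@14: vy [12B, align 2] → 26
@26: vx [4B, align 2] → 30
@30: z [56B, align 2] → 86
size 86, align 2
array of 6: 6 × 86 = 516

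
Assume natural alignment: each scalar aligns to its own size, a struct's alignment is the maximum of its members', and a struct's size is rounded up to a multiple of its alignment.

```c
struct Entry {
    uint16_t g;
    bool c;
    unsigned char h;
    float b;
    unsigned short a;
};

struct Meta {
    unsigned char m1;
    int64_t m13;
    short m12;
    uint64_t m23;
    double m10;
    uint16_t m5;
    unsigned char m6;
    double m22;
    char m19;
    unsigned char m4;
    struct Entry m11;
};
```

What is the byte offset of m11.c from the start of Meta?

Entry: 0..2  g  (2B, 2-aligned); 2..3  c  (1B, 1-aligned); 3..4  h  (1B, 1-aligned); 4..8  b  (4B, 4-aligned); 8..10  a  (2B, 2-aligned); 10..12  -- tail padding (2B); sizeof = 12, alignof = 4
0..1  m1  (1B, 1-aligned)
1..8  -- padding (7B)
8..16  m13  (8B, 8-aligned)
16..18  m12  (2B, 2-aligned)
18..24  -- padding (6B)
24..32  m23  (8B, 8-aligned)
32..40  m10  (8B, 8-aligned)
40..42  m5  (2B, 2-aligned)
42..43  m6  (1B, 1-aligned)
43..48  -- padding (5B)
48..56  m22  (8B, 8-aligned)
56..57  m19  (1B, 1-aligned)
57..58  m4  (1B, 1-aligned)
58..60  -- padding (2B)
60..72  m11  (12B, 4-aligned)
within Entry: c at 2
60 + 2 = 62

62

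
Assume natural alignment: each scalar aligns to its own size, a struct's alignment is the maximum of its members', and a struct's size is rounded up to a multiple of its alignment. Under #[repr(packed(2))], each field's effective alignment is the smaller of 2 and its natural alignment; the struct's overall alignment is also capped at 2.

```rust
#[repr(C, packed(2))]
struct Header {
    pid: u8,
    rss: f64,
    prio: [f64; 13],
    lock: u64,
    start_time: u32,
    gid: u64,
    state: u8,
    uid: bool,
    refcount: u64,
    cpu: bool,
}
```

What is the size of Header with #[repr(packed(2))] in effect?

146

0..1  pid  (1B, 1-aligned)
1..2  -- padding (1B)
2..10  rss  (8B, 2-aligned)
10..114  prio  (104B, 2-aligned)
114..122  lock  (8B, 2-aligned)
122..126  start_time  (4B, 2-aligned)
126..134  gid  (8B, 2-aligned)
134..135  state  (1B, 1-aligned)
135..136  uid  (1B, 1-aligned)
136..144  refcount  (8B, 2-aligned)
144..145  cpu  (1B, 1-aligned)
145..146  -- tail padding (1B)
sizeof = 146, alignof = 2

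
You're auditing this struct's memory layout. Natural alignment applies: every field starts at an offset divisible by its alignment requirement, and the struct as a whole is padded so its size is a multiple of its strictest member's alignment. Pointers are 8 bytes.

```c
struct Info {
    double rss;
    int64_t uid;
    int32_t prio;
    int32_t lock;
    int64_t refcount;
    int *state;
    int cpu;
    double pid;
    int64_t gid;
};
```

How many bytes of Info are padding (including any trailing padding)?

@0: rss [8B, align 8] → 8
@8: uid [8B, align 8] → 16
@16: prio [4B, align 4] → 20
@20: lock [4B, align 4] → 24
@24: refcount [8B, align 8] → 32
@32: state [8B, align 8] → 40
@40: cpu [4B, align 4] → 44
+4 pad (align 8)
@48: pid [8B, align 8] → 56
@56: gid [8B, align 8] → 64
size 64, align 8
data bytes 60, size 64 → padding 4

4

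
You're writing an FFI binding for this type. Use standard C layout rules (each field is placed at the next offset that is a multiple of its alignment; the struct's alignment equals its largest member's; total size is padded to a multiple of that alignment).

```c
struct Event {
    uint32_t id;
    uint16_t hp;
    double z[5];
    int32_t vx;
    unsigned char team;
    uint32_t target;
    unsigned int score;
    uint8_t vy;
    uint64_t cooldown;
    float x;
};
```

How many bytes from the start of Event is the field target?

56

@0: id [4B, align 4] → 4
@4: hp [2B, align 2] → 6
+2 pad (align 8)
@8: z [40B, align 8] → 48
@48: vx [4B, align 4] → 52
@52: team [1B, align 1] → 53
+3 pad (align 4)
@56: target [4B, align 4] → 60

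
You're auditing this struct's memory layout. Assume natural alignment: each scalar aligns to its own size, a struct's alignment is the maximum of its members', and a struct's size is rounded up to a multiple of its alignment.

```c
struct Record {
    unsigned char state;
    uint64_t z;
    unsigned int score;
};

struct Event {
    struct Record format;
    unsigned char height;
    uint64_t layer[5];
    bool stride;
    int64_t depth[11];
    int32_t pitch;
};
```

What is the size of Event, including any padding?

Record: 0..1  state  (1B, 1-aligned); 1..8  -- padding (7B); 8..16  z  (8B, 8-aligned); 16..20  score  (4B, 4-aligned); 20..24  -- tail padding (4B); sizeof = 24, alignof = 8
0..24  format  (24B, 8-aligned)
24..25  height  (1B, 1-aligned)
25..32  -- padding (7B)
32..72  layer  (40B, 8-aligned)
72..73  stride  (1B, 1-aligned)
73..80  -- padding (7B)
80..168  depth  (88B, 8-aligned)
168..172  pitch  (4B, 4-aligned)
172..176  -- tail padding (4B)
sizeof = 176, alignof = 8

176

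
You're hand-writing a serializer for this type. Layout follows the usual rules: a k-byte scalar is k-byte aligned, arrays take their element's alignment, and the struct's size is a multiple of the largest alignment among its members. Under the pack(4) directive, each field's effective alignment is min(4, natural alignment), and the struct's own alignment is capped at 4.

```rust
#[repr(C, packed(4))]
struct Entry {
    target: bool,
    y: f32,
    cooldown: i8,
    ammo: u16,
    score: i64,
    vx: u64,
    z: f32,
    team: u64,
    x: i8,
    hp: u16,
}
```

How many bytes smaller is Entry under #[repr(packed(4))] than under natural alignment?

12

natural layout:
  target at 0 (size 1, align 1) → ends 1
  pad 3 to align 4 for y
  y at 4 (size 4, align 4) → ends 8
  cooldown at 8 (size 1, align 1) → ends 9
  pad 1 to align 2 for ammo
  ammo at 10 (size 2, align 2) → ends 12
  pad 4 to align 8 for score
  score at 16 (size 8, align 8) → ends 24
  vx at 24 (size 8, align 8) → ends 32
  z at 32 (size 4, align 4) → ends 36
  pad 4 to align 8 for team
  team at 40 (size 8, align 8) → ends 48
  x at 48 (size 1, align 1) → ends 49
  pad 1 to align 2 for hp
  hp at 50 (size 2, align 2) → ends 52
  tail pad 4 to reach multiple of 8
  total 56 bytes, alignment 8
packed(4) layout:
  target at 0 (size 1, align 1) → ends 1
  pad 3 to align 4 for y
  y at 4 (size 4, align 4) → ends 8
  cooldown at 8 (size 1, align 1) → ends 9
  pad 1 to align 2 for ammo
  ammo at 10 (size 2, align 2) → ends 12
  score at 12 (size 8, align 4) → ends 20
  vx at 20 (size 8, align 4) → ends 28
  z at 28 (size 4, align 4) → ends 32
  team at 32 (size 8, align 4) → ends 40
  x at 40 (size 1, align 1) → ends 41
  pad 1 to align 2 for hp
  hp at 42 (size 2, align 2) → ends 44
  total 44 bytes, alignment 4
56 − 44 = 12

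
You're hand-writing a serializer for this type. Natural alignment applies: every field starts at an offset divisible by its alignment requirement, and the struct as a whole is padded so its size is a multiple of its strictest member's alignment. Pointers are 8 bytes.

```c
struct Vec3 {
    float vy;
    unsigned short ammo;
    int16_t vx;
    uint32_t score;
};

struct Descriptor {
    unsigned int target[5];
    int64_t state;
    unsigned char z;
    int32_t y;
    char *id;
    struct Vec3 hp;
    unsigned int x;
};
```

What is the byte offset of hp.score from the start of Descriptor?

56

Vec3: @0: vy [4B, align 4] → 4; @4: ammo [2B, align 2] → 6; @6: vx [2B, align 2] → 8; @8: score [4B, align 4] → 12; size 12, align 4
@0: target [20B, align 4] → 20
+4 pad (align 8)
@24: state [8B, align 8] → 32
@32: z [1B, align 1] → 33
+3 pad (align 4)
@36: y [4B, align 4] → 40
@40: id [8B, align 8] → 48
@48: hp [12B, align 4] → 60
within Vec3: score at 8
48 + 8 = 56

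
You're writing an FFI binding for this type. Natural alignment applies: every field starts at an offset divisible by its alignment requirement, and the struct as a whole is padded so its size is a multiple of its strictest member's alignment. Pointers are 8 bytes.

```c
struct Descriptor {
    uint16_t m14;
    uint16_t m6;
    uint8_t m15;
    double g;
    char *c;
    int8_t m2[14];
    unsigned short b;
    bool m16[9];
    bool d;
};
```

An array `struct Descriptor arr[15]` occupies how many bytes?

840

@0: m14 [2B, align 2] → 2
@2: m6 [2B, align 2] → 4
@4: m15 [1B, align 1] → 5
+3 pad (align 8)
@8: g [8B, align 8] → 16
@16: c [8B, align 8] → 24
@24: m2 [14B, align 1] → 38
@38: b [2B, align 2] → 40
@40: m16 [9B, align 1] → 49
@49: d [1B, align 1] → 50
+6 tail pad (align 8)
size 56, align 8
array of 15: 15 × 56 = 840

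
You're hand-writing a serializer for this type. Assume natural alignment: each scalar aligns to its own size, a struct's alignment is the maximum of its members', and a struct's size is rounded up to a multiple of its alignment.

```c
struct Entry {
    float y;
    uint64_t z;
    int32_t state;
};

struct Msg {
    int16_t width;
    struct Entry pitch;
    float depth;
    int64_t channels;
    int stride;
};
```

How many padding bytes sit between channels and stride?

0

Entry: y at 0 (size 4, align 4) → ends 4; pad 4 to align 8 for z; z at 8 (size 8, align 8) → ends 16; state at 16 (size 4, align 4) → ends 20; tail pad 4 to reach multiple of 8; total 24 bytes, alignment 8
width at 0 (size 2, align 2) → ends 2
pad 6 to align 8 for pitch
pitch at 8 (size 24, align 8) → ends 32
depth at 32 (size 4, align 4) → ends 36
pad 4 to align 8 for channels
channels at 40 (size 8, align 8) → ends 48
stride at 48 (size 4, align 4) → ends 52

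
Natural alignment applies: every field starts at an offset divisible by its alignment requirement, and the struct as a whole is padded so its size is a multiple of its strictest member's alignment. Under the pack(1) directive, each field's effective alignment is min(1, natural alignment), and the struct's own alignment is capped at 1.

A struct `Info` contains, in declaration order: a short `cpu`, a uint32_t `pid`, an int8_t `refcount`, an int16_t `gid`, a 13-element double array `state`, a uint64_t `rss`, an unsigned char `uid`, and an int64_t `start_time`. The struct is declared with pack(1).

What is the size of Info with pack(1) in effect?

cpu at 0 (size 2, align 1) → ends 2
pid at 2 (size 4, align 1) → ends 6
refcount at 6 (size 1, align 1) → ends 7
gid at 7 (size 2, align 1) → ends 9
state at 9 (size 104, align 1) → ends 113
rss at 113 (size 8, align 1) → ends 121
uid at 121 (size 1, align 1) → ends 122
start_time at 122 (size 8, align 1) → ends 130
total 130 bytes, alignment 1

130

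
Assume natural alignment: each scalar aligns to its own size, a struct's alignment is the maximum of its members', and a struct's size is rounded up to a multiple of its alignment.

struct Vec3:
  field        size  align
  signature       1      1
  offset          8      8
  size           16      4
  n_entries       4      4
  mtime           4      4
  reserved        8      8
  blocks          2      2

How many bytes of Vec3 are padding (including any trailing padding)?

signature at 0 (size 1, align 1) → ends 1
pad 7 to align 8 for offset
offset at 8 (size 8, align 8) → ends 16
size at 16 (size 16, align 4) → ends 32
n_entries at 32 (size 4, align 4) → ends 36
mtime at 36 (size 4, align 4) → ends 40
reserved at 40 (size 8, align 8) → ends 48
blocks at 48 (size 2, align 2) → ends 50
tail pad 6 to reach multiple of 8
total 56 bytes, alignment 8
data bytes 43, size 56 → padding 13

13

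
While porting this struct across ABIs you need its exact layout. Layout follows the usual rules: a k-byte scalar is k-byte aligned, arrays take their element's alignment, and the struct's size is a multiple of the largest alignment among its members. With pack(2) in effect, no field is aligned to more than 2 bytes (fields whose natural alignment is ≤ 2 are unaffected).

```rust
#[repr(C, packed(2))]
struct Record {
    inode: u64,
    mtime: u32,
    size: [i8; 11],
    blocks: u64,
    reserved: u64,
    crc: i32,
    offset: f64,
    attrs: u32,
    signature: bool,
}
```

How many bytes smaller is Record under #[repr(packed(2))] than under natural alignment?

natural layout:
  0..8  inode  (8B, 8-aligned)
  8..12  mtime  (4B, 4-aligned)
  12..23  size  (11B, 1-aligned)
  23..24  -- padding (1B)
  24..32  blocks  (8B, 8-aligned)
  32..40  reserved  (8B, 8-aligned)
  40..44  crc  (4B, 4-aligned)
  44..48  -- padding (4B)
  48..56  offset  (8B, 8-aligned)
  56..60  attrs  (4B, 4-aligned)
  60..61  signature  (1B, 1-aligned)
  61..64  -- tail padding (3B)
  sizeof = 64, alignof = 8
packed(2) layout:
  0..8  inode  (8B, 2-aligned)
  8..12  mtime  (4B, 2-aligned)
  12..23  size  (11B, 1-aligned)
  23..24  -- padding (1B)
  24..32  blocks  (8B, 2-aligned)
  32..40  reserved  (8B, 2-aligned)
  40..44  crc  (4B, 2-aligned)
  44..52  offset  (8B, 2-aligned)
  52..56  attrs  (4B, 2-aligned)
  56..57  signature  (1B, 1-aligned)
  57..58  -- tail padding (1B)
  sizeof = 58, alignof = 2
64 − 58 = 6

6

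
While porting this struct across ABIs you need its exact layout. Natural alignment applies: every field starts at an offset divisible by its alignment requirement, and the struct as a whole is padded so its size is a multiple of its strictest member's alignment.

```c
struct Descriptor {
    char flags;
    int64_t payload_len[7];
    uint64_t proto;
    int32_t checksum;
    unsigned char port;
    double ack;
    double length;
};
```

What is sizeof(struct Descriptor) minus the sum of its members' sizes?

0..1  flags  (1B, 1-aligned)
1..8  -- padding (7B)
8..64  payload_len  (56B, 8-aligned)
64..72  proto  (8B, 8-aligned)
72..76  checksum  (4B, 4-aligned)
76..77  port  (1B, 1-aligned)
77..80  -- padding (3B)
80..88  ack  (8B, 8-aligned)
88..96  length  (8B, 8-aligned)
sizeof = 96, alignof = 8
data bytes 86, size 96 → padding 10

10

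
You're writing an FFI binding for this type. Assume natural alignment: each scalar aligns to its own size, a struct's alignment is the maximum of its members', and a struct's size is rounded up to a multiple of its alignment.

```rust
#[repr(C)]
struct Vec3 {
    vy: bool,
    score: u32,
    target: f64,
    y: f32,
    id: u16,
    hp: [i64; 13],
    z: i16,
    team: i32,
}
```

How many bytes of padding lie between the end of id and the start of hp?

@0: vy [1B, align 1] → 1
+3 pad (align 4)
@4: score [4B, align 4] → 8
@8: target [8B, align 8] → 16
@16: y [4B, align 4] → 20
@20: id [2B, align 2] → 22
+2 pad (align 8)
@24: hp [104B, align 8] → 128

2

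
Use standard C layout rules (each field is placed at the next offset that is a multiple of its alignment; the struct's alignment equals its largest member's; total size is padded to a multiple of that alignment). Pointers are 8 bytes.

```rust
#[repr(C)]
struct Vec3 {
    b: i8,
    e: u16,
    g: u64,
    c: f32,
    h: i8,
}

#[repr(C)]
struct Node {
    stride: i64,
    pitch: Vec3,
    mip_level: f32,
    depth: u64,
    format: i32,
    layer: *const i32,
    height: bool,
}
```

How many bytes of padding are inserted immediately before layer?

Vec3: b at 0 (size 1, align 1) → ends 1; pad 1 to align 2 for e; e at 2 (size 2, align 2) → ends 4; pad 4 to align 8 for g; g at 8 (size 8, align 8) → ends 16; c at 16 (size 4, align 4) → ends 20; h at 20 (size 1, align 1) → ends 21; tail pad 3 to reach multiple of 8; total 24 bytes, alignment 8
stride at 0 (size 8, align 8) → ends 8
pitch at 8 (size 24, align 8) → ends 32
mip_level at 32 (size 4, align 4) → ends 36
pad 4 to align 8 for depth
depth at 40 (size 8, align 8) → ends 48
format at 48 (size 4, align 4) → ends 52
pad 4 to align 8 for layer
layer at 56 (size 8, align 8) → ends 64

4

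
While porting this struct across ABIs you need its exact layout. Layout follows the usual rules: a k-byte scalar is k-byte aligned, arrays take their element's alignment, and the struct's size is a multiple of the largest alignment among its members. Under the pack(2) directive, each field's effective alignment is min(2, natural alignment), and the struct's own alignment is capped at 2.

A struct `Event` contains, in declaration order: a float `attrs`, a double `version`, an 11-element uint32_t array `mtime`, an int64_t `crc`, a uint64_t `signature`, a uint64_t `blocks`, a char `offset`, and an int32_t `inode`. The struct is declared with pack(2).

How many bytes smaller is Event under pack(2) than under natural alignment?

10

natural layout:
  0..4  attrs  (4B, 4-aligned)
  4..8  -- padding (4B)
  8..16  version  (8B, 8-aligned)
  16..60  mtime  (44B, 4-aligned)
  60..64  -- padding (4B)
  64..72  crc  (8B, 8-aligned)
  72..80  signature  (8B, 8-aligned)
  80..88  blocks  (8B, 8-aligned)
  88..89  offset  (1B, 1-aligned)
  89..92  -- padding (3B)
  92..96  inode  (4B, 4-aligned)
  sizeof = 96, alignof = 8
packed(2) layout:
  0..4  attrs  (4B, 2-aligned)
  4..12  version  (8B, 2-aligned)
  12..56  mtime  (44B, 2-aligned)
  56..64  crc  (8B, 2-aligned)
  64..72  signature  (8B, 2-aligned)
  72..80  blocks  (8B, 2-aligned)
  80..81  offset  (1B, 1-aligned)
  81..82  -- padding (1B)
  82..86  inode  (4B, 2-aligned)
  sizeof = 86, alignof = 2
96 − 86 = 10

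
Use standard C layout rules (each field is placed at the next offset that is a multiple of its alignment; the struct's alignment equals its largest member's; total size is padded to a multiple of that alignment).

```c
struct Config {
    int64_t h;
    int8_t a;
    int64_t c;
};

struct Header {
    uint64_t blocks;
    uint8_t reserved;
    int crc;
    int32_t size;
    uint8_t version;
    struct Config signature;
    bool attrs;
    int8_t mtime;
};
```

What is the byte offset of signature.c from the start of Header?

40

Config: 0..8  h  (8B, 8-aligned); 8..9  a  (1B, 1-aligned); 9..16  -- padding (7B); 16..24  c  (8B, 8-aligned); sizeof = 24, alignof = 8
0..8  blocks  (8B, 8-aligned)
8..9  reserved  (1B, 1-aligned)
9..12  -- padding (3B)
12..16  crc  (4B, 4-aligned)
16..20  size  (4B, 4-aligned)
20..21  version  (1B, 1-aligned)
21..24  -- padding (3B)
24..48  signature  (24B, 8-aligned)
within Config: c at 16
24 + 16 = 40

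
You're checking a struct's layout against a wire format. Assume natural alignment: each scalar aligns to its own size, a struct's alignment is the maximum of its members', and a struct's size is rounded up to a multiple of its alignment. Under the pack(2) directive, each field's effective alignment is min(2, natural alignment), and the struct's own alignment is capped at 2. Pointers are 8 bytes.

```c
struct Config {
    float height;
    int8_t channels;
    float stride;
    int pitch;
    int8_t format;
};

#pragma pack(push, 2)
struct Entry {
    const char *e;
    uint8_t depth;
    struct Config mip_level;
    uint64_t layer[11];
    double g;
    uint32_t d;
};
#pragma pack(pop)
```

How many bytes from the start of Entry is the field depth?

8

Config: @0: height [4B, align 4] → 4; @4: channels [1B, align 1] → 5; +3 pad (align 4); @8: stride [4B, align 4] → 12; @12: pitch [4B, align 4] → 16; @16: format [1B, align 1] → 17; +3 tail pad (align 4); size 20, align 4
@0: e [8B, align 2] → 8
@8: depth [1B, align 1] → 9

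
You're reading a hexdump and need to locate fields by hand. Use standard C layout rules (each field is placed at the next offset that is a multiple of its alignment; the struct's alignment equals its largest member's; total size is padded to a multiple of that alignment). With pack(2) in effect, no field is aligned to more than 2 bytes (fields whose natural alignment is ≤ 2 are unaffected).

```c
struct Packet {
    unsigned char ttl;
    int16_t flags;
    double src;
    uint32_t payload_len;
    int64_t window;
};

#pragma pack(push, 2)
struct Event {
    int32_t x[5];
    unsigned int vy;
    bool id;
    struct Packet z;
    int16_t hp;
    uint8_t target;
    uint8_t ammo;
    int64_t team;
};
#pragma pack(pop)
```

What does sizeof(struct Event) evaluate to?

70

Packet: 0..1  ttl  (1B, 1-aligned); 1..2  -- padding (1B); 2..4  flags  (2B, 2-aligned); 4..8  -- padding (4B); 8..16  src  (8B, 8-aligned); 16..20  payload_len  (4B, 4-aligned); 20..24  -- padding (4B); 24..32  window  (8B, 8-aligned); sizeof = 32, alignof = 8
0..20  x  (20B, 2-aligned)
20..24  vy  (4B, 2-aligned)
24..25  id  (1B, 1-aligned)
25..26  -- padding (1B)
26..58  z  (32B, 2-aligned)
58..60  hp  (2B, 2-aligned)
60..61  target  (1B, 1-aligned)
61..62  ammo  (1B, 1-aligned)
62..70  team  (8B, 2-aligned)
sizeof = 70, alignof = 2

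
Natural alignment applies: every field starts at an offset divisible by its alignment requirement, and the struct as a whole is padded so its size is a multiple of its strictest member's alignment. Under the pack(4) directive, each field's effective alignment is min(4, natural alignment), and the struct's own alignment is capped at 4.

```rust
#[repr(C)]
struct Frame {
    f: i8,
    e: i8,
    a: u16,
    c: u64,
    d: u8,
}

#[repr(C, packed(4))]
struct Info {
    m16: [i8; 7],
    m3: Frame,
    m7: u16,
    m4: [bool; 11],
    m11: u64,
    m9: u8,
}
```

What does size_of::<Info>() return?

Frame: f at 0 (size 1, align 1) → ends 1; e at 1 (size 1, align 1) → ends 2; a at 2 (size 2, align 2) → ends 4; pad 4 to align 8 for c; c at 8 (size 8, align 8) → ends 16; d at 16 (size 1, align 1) → ends 17; tail pad 7 to reach multiple of 8; total 24 bytes, alignment 8
m16 at 0 (size 7, align 1) → ends 7
pad 1 to align 4 for m3
m3 at 8 (size 24, align 4) → ends 32
m7 at 32 (size 2, align 2) → ends 34
m4 at 34 (size 11, align 1) → ends 45
pad 3 to align 4 for m11
m11 at 48 (size 8, align 4) → ends 56
m9 at 56 (size 1, align 1) → ends 57
tail pad 3 to reach multiple of 4
total 60 bytes, alignment 4

60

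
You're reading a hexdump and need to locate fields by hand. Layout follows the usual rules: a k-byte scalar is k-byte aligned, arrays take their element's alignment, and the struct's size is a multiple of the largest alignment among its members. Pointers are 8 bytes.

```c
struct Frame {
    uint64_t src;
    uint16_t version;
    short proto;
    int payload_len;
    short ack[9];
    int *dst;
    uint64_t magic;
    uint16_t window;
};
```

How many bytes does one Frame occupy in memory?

0..8  src  (8B, 8-aligned)
8..10  version  (2B, 2-aligned)
10..12  proto  (2B, 2-aligned)
12..16  payload_len  (4B, 4-aligned)
16..34  ack  (18B, 2-aligned)
34..40  -- padding (6B)
40..48  dst  (8B, 8-aligned)
48..56  magic  (8B, 8-aligned)
56..58  window  (2B, 2-aligned)
58..64  -- tail padding (6B)
sizeof = 64, alignof = 8

64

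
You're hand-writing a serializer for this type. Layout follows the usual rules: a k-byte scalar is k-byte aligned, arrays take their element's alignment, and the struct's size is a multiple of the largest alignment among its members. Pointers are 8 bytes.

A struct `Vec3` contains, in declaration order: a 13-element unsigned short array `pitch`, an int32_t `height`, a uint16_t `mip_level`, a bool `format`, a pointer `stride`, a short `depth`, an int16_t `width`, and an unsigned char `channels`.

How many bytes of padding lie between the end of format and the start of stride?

0..26  pitch  (26B, 2-aligned)
26..28  -- padding (2B)
28..32  height  (4B, 4-aligned)
32..34  mip_level  (2B, 2-aligned)
34..35  format  (1B, 1-aligned)
35..40  -- padding (5B)
40..48  stride  (8B, 8-aligned)

5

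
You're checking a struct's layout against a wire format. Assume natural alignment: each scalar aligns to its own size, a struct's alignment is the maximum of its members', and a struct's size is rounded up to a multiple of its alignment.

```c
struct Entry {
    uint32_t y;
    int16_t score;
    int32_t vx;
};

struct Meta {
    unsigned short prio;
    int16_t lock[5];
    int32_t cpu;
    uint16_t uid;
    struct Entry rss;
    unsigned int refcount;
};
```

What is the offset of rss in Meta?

20

Entry: @0: y [4B, align 4] → 4; @4: score [2B, align 2] → 6; +2 pad (align 4); @8: vx [4B, align 4] → 12; size 12, align 4
@0: prio [2B, align 2] → 2
@2: lock [10B, align 2] → 12
@12: cpu [4B, align 4] → 16
@16: uid [2B, align 2] → 18
+2 pad (align 4)
@20: rss [12B, align 4] → 32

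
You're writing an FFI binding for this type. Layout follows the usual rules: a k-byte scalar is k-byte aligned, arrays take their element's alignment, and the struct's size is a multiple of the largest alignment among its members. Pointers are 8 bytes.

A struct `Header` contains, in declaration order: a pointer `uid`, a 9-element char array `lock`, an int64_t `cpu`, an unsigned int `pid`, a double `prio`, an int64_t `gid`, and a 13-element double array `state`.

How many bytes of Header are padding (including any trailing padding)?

11

@0: uid [8B, align 8] → 8
@8: lock [9B, align 1] → 17
+7 pad (align 8)
@24: cpu [8B, align 8] → 32
@32: pid [4B, align 4] → 36
+4 pad (align 8)
@40: prio [8B, align 8] → 48
@48: gid [8B, align 8] → 56
@56: state [104B, align 8] → 160
size 160, align 8
data bytes 149, size 160 → padding 11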